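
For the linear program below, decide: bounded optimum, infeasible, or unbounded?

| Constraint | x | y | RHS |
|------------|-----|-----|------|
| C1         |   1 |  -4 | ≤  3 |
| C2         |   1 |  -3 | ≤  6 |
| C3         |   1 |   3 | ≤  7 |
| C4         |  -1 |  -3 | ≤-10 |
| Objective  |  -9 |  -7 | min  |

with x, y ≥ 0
C3 requires x + 3y ≤ 7, while C4 (-x - 3y ≤ -10) is equivalent to x + 3y ≥ 10. Together they would need 10 ≤ x + 3y ≤ 7, which is impossible since 10 > 7. No point satisfies all constraints.

The feasible region is empty; the LP is infeasible.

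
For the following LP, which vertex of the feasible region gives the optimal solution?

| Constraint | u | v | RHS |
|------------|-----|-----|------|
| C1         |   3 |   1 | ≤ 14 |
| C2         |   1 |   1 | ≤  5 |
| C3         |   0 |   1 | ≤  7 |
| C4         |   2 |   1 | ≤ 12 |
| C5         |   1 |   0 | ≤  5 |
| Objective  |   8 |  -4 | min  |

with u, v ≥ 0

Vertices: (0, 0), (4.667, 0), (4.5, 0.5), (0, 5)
Evaluating z = 8u - 4v at each vertex:
  (0, 0): z = 0
  (4.667, 0): z = 37.33
  (4.5, 0.5): z = 34
  (0, 5): z = -20

The smallest value is z = -20, attained at (0, 5).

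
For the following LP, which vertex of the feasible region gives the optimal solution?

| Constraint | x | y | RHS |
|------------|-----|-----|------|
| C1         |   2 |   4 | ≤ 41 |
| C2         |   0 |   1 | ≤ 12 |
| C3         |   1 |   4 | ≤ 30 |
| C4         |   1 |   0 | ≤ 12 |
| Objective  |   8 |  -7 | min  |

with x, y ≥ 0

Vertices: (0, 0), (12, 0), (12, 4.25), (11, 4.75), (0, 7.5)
(0, 7.5) with z = -52.5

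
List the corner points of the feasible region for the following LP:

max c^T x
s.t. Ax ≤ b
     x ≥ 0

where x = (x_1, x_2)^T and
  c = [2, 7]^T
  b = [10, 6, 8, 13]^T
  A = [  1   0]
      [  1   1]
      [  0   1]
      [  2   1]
Each vertex is the intersection of two constraint boundaries that also satisfies all remaining constraints:
  x_1 = 0 and x_2 = 0 → (0, 0)
  x_1 + x_2 = 6 and x_2 = 0 → (6, 0)
  x_1 + x_2 = 6 and x_1 = 0 → (0, 6)

Vertices: (0, 0), (6, 0), (0, 6)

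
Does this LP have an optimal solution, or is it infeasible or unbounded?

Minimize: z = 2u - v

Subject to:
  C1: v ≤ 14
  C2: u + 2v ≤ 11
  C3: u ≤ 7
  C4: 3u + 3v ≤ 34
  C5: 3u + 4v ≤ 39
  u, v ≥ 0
The point (0, 5.5) satisfies every constraint, so the LP is feasible; the constraints give u ≤ 7 and v ≤ 14, which with u, v ≥ 0 keep the feasible region inside a bounded box. A feasible, bounded LP attains a finite optimum at a vertex.

Evaluating z = 2u - v at each vertex:
  (0, 0): z = 0
  (7, 0): z = 14
  (7, 2): z = 12
  (0, 5.5): z = -5.5

Bounded optimum: z* = -5.5 at (0, 5.5).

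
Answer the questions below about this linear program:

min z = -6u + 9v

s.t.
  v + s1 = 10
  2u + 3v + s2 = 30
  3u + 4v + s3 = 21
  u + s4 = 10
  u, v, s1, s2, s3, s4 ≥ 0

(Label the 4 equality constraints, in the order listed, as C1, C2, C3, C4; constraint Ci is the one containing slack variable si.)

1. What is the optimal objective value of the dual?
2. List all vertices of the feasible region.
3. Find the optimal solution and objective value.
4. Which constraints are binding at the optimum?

1. -42 (by strong duality, equal to the primal optimum)
2. (0, 0), (7, 0), (0, 5.25)
3. u = 7, v = 0, z = -42
4. C3, v ≥ 0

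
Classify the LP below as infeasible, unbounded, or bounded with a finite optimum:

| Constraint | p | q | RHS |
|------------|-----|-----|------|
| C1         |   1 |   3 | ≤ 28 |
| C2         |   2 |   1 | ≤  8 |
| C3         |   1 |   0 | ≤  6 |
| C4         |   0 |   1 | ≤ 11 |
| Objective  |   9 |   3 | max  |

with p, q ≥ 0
The point (4, 0) satisfies every constraint, so the LP is feasible; the constraints give p ≤ 6 and q ≤ 11, which with p, q ≥ 0 keep the feasible region inside a bounded box. A feasible, bounded LP attains a finite optimum at a vertex.

Evaluating z = 9p + 3q at each vertex:
  (0, 0): z = 0
  (4, 0): z = 36
  (0, 8): z = 24

Bounded optimum: z* = 36 at (4, 0).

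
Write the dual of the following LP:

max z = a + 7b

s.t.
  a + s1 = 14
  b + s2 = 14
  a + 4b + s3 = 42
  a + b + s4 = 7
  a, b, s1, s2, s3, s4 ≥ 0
Minimize: z = 14y1 + 14y2 + 42y3 + 7y4

Subject to:
  C1: -y1 - y3 - y4 ≤ -1
  C2: -y2 - 4y3 - y4 ≤ -7
  y1, y2, y3, y4 ≥ 0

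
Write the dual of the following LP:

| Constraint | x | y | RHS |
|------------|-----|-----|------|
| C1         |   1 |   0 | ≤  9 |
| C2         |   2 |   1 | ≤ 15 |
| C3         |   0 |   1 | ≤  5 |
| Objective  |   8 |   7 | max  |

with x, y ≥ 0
Minimize: z = 9y1 + 15y2 + 5y3

Subject to:
  C1: -y1 - 2y2 ≤ -8
  C2: -y2 - y3 ≤ -7
  y1, y2, y3 ≥ 0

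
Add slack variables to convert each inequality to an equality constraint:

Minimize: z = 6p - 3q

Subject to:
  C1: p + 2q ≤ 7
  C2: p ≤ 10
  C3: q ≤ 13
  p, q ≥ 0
min z = 6p - 3q

s.t.
  p + 2q + s1 = 7
  p + s2 = 10
  q + s3 = 13
  p, q, s1, s2, s3 ≥ 0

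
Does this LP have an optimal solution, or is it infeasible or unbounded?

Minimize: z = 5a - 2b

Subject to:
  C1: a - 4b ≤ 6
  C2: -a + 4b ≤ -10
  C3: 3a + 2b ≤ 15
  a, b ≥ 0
C1 requires a - 4b ≤ 6, while C2 (-a + 4b ≤ -10) is equivalent to a - 4b ≥ 10. Together they would need 10 ≤ a - 4b ≤ 6, which is impossible since 10 > 6. No point satisfies all constraints.

The feasible region is empty; the LP is infeasible.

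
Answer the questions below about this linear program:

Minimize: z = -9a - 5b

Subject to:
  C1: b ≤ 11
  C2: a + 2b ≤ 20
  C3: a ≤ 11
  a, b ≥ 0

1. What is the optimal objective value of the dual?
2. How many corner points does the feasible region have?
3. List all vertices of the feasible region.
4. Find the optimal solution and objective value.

1. -121.5 (by strong duality, equal to the primal optimum)
2. 4
3. (0, 0), (11, 0), (11, 4.5), (0, 10)
4. a = 11, b = 4.5, z = -121.5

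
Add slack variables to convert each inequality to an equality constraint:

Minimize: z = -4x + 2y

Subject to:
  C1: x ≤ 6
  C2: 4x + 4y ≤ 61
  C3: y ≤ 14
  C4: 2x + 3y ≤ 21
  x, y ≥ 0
min z = -4x + 2y

s.t.
  x + s1 = 6
  4x + 4y + s2 = 61
  y + s3 = 14
  2x + 3y + s4 = 21
  x, y, s1, s2, s3, s4 ≥ 0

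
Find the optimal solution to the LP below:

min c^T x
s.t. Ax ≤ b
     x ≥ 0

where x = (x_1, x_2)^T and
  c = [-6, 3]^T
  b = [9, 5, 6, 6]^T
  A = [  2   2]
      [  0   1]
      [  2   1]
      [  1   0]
Each vertex is the intersection of two constraint boundaries that also satisfies all remaining constraints:
  x_1 = 0 and x_2 = 0 → (0, 0)
  2x_1 + x_2 = 6 and x_2 = 0 → (3, 0)
  2x_1 + 2x_2 = 9 and 2x_1 + x_2 = 6 → (1.5, 3)
  2x_1 + 2x_2 = 9 and x_1 = 0 → (0, 4.5)

Evaluating z = -6x_1 + 3x_2 at each vertex:
  (0, 0): z = 0
  (3, 0): z = -18
  (1.5, 3): z = 0
  (0, 4.5): z = 13.5

The minimum is at (3, 0) with z = -18.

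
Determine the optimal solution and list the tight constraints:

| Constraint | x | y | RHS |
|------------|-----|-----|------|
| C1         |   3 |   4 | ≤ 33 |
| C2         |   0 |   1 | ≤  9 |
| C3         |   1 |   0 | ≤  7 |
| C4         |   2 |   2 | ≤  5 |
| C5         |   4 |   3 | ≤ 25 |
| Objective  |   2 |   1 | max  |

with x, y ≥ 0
Optimal: x = 2.5, y = 0
Slack at optimum:
  C1: slack = 25.5
  C2: slack = 9
  C3: slack = 4.5
  C4: slack = 0 (binding)
  C5: slack = 15
  x ≥ 0: x = 2.5
  y ≥ 0: y = 0 (binding)
Binding constraints: C4, y ≥ 0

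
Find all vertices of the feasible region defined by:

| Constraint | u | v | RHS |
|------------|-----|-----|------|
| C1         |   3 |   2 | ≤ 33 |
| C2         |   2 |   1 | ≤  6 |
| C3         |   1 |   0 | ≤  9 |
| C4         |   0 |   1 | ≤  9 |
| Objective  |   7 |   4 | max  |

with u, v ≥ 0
Each vertex is the intersection of two constraint boundaries that also satisfies all remaining constraints:
  u = 0 and v = 0 → (0, 0)
  2u + v = 6 and v = 0 → (3, 0)
  2u + v = 6 and u = 0 → (0, 6)

Vertices: (0, 0), (3, 0), (0, 6)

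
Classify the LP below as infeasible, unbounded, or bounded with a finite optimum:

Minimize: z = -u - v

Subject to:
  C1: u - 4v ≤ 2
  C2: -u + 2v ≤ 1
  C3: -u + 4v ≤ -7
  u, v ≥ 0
C1 requires u - 4v ≤ 2, while C3 (-u + 4v ≤ -7) is equivalent to u - 4v ≥ 7. Together they would need 7 ≤ u - 4v ≤ 2, which is impossible since 7 > 2. No point satisfies all constraints.

Infeasible — the constraint set is empty.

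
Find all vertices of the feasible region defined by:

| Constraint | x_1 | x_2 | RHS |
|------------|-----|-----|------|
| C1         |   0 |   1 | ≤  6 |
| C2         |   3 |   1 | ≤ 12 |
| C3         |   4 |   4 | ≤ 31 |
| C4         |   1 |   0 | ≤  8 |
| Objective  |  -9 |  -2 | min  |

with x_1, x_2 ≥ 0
Each vertex is the intersection of two constraint boundaries that also satisfies all remaining constraints:
  x_1 = 0 and x_2 = 0 → (0, 0)
  3x_1 + x_2 = 12 and x_2 = 0 → (4, 0)
  3x_1 + x_2 = 12 and 4x_1 + 4x_2 = 31 → (2.125, 5.625)
  x_2 = 6 and 4x_1 + 4x_2 = 31 → (1.75, 6)
  x_2 = 6 and x_1 = 0 → (0, 6)

Vertices: (0, 0), (4, 0), (2.125, 5.625), (1.75, 6), (0, 6)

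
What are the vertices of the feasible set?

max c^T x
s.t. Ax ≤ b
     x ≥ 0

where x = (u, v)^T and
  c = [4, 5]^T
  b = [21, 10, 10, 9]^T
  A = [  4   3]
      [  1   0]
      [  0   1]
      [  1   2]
Each vertex is the intersection of two constraint boundaries that also satisfies all remaining constraints:
  u = 0 and v = 0 → (0, 0)
  4u + 3v = 21 and v = 0 → (5.25, 0)
  4u + 3v = 21 and u + 2v = 9 → (3, 3)
  u + 2v = 9 and u = 0 → (0, 4.5)

Vertices: (0, 0), (5.25, 0), (3, 3), (0, 4.5)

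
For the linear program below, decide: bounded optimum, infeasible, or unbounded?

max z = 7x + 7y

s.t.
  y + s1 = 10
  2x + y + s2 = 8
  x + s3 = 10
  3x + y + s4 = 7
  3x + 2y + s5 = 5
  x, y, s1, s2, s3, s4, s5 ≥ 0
The point (0, 2.5) satisfies every constraint, so the LP is feasible; the constraints give x ≤ 10 and y ≤ 10, which with x, y ≥ 0 keep the feasible region inside a bounded box. A feasible, bounded LP attains a finite optimum at a vertex.

Evaluating z = 7x + 7y at each vertex:
  (0, 0): z = 0
  (1.667, 0): z = 11.67
  (0, 2.5): z = 17.5

Bounded optimum: z* = 17.5 at (0, 2.5).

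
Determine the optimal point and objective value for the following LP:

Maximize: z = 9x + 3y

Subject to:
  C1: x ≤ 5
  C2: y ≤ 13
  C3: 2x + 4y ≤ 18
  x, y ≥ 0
Each vertex is the intersection of two constraint boundaries that also satisfies all remaining constraints:
  x = 0 and y = 0 → (0, 0)
  x = 5 and y = 0 → (5, 0)
  x = 5 and 2x + 4y = 18 → (5, 2)
  2x + 4y = 18 and x = 0 → (0, 4.5)

Evaluating z = 9x + 3y at each vertex:
  (0, 0): z = 0
  (5, 0): z = 45
  (5, 2): z = 51
  (0, 4.5): z = 13.5

The maximum is at (5, 2) with z = 51.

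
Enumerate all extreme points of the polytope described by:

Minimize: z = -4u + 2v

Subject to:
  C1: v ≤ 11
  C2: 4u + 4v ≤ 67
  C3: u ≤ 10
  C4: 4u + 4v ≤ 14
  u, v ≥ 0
Each vertex is the intersection of two constraint boundaries that also satisfies all remaining constraints:
  u = 0 and v = 0 → (0, 0)
  4u + 4v = 14 and v = 0 → (3.5, 0)
  4u + 4v = 14 and u = 0 → (0, 3.5)

Vertices: (0, 0), (3.5, 0), (0, 3.5)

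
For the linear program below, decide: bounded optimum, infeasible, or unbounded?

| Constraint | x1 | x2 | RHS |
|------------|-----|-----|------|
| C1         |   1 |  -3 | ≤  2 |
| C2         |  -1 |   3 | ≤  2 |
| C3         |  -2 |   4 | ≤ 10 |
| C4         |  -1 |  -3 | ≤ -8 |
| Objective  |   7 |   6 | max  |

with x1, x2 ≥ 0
Feasible point: (4, 2) satisfies every constraint, so the LP is feasible.
Direction d = (3, 1): for each constraint row a, a·d ≤ 0 —
  (1)(3) + (-3)(1) = 0 ≤ 0
  (-1)(3) + (3)(1) = 0 ≤ 0
  (-2)(3) + (4)(1) = -2 ≤ 0
  (-1)(3) + (-3)(1) = -6 ≤ 0
and d ≥ 0, so (4, 2) + t·d stays feasible for every t ≥ 0. Along this ray z = 7x1 + 6x2 changes by 27 per unit t, so z → +∞.

Unbounded — the objective can increase without bound over the feasible region.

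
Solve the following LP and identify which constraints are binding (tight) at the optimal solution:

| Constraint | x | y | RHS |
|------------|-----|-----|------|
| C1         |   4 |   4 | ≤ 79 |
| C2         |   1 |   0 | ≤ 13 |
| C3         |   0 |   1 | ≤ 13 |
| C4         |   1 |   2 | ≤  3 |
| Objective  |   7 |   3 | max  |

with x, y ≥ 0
Optimal: x = 3, y = 0
Binding: C4, y ≥ 0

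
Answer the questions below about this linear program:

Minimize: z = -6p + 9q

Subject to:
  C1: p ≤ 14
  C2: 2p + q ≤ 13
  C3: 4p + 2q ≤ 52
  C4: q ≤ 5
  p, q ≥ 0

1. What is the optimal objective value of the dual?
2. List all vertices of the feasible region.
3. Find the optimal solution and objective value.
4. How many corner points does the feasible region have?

1. -39 (by strong duality, equal to the primal optimum)
2. (0, 0), (6.5, 0), (4, 5), (0, 5)
3. p = 6.5, q = 0, z = -39
4. 4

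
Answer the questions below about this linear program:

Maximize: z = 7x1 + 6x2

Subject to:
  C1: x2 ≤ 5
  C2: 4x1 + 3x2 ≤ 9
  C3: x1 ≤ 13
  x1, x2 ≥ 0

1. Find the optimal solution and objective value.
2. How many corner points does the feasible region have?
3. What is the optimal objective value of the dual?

1. x1 = 0, x2 = 3, z = 18
2. 3
3. 18 (by strong duality, equal to the primal optimum)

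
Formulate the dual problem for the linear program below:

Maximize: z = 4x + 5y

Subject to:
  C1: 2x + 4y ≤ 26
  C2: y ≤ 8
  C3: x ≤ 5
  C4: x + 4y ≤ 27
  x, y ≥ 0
Minimize: z = 26y1 + 8y2 + 5y3 + 27y4

Subject to:
  C1: -2y1 - y3 - y4 ≤ -4
  C2: -4y1 - y2 - 4y4 ≤ -5
  y1, y2, y3, y4 ≥ 0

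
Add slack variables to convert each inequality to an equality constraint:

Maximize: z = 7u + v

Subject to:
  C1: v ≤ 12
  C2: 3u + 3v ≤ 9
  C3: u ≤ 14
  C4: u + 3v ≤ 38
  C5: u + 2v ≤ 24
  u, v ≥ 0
max z = 7u + v

s.t.
  v + s1 = 12
  3u + 3v + s2 = 9
  u + s3 = 14
  u + 3v + s4 = 38
  u + 2v + s5 = 24
  u, v, s1, s2, s3, s4, s5 ≥ 0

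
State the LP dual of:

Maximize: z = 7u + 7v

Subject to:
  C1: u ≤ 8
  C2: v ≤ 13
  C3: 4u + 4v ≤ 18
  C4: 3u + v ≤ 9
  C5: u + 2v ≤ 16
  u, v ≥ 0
Minimize: z = 8y1 + 13y2 + 18y3 + 9y4 + 16y5

Subject to:
  C1: -y1 - 4y3 - 3y4 - y5 ≤ -7
  C2: -y2 - 4y3 - y4 - 2y5 ≤ -7
  y1, y2, y3, y4, y5 ≥ 0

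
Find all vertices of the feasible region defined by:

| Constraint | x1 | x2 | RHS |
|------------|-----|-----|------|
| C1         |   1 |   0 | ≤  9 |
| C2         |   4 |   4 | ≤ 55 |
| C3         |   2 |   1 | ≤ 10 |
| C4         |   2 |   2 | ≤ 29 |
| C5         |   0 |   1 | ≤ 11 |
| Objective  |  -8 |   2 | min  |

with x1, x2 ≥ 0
Each vertex is the intersection of two constraint boundaries that also satisfies all remaining constraints:
  x1 = 0 and x2 = 0 → (0, 0)
  2x1 + x2 = 10 and x2 = 0 → (5, 0)
  2x1 + x2 = 10 and x1 = 0 → (0, 10)

Vertices: (0, 0), (5, 0), (0, 10)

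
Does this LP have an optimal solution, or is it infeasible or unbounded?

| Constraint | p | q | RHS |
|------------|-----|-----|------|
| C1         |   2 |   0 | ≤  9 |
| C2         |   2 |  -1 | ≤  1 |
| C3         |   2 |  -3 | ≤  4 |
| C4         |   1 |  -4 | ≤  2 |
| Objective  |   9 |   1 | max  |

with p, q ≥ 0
Feasible point: (0, 0) satisfies every constraint, so the LP is feasible.
Direction d = (0, 1): for each constraint row a, a·d ≤ 0 —
  (2)(0) + (0)(1) = 0 ≤ 0
  (2)(0) + (-1)(1) = -1 ≤ 0
  (2)(0) + (-3)(1) = -3 ≤ 0
  (1)(0) + (-4)(1) = -4 ≤ 0
and d ≥ 0, so (0, 0) + t·d stays feasible for every t ≥ 0. Along this ray z = 9p + q changes by 1 per unit t, so z → +∞.

Unbounded: there is a feasible ray along which z → +∞.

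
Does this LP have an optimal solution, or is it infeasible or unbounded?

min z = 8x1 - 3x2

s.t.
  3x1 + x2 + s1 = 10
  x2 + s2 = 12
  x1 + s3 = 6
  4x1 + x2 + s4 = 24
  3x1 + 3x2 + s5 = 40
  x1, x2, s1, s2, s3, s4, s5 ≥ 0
The point (0, 10) satisfies every constraint, so the LP is feasible; the constraints give x1 ≤ 6 and x2 ≤ 12, which with x1, x2 ≥ 0 keep the feasible region inside a bounded box. A feasible, bounded LP attains a finite optimum at a vertex.

Feasible with finite optimum z* = -30 at (0, 10).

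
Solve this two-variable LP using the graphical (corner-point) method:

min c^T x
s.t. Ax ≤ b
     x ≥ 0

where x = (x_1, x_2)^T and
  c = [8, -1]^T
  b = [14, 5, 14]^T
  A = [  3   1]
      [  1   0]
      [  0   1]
x_1 = 0, x_2 = 14, z = -14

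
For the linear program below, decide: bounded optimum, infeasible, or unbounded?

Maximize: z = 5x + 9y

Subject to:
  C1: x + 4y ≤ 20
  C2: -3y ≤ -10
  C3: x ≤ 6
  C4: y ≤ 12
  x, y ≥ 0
The point (6, 3.5) satisfies every constraint, so the LP is feasible; the constraints give x ≤ 6 and y ≤ 12, which with x, y ≥ 0 keep the feasible region inside a bounded box. A feasible, bounded LP attains a finite optimum at a vertex.

Evaluating z = 5x + 9y at each vertex:
  (0, 3.333): z = 30
  (6, 3.333): z = 60
  (6, 3.5): z = 61.5
  (0, 5): z = 45

Feasible with finite optimum z* = 61.5 at (6, 3.5).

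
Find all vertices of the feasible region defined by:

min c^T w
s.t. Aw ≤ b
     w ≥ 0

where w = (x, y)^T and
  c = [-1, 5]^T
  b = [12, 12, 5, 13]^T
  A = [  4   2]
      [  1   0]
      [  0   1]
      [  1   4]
Each vertex is the intersection of two constraint boundaries that also satisfies all remaining constraints:
  x = 0 and y = 0 → (0, 0)
  4x + 2y = 12 and y = 0 → (3, 0)
  4x + 2y = 12 and x + 4y = 13 → (1.571, 2.857)
  x + 4y = 13 and x = 0 → (0, 3.25)

Vertices: (0, 0), (3, 0), (1.571, 2.857), (0, 3.25)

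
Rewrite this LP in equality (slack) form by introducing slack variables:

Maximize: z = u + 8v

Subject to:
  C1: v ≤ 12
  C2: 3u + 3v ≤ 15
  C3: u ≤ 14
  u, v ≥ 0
max z = u + 8v

s.t.
  v + s1 = 12
  3u + 3v + s2 = 15
  u + s3 = 14
  u, v, s1, s2, s3 ≥ 0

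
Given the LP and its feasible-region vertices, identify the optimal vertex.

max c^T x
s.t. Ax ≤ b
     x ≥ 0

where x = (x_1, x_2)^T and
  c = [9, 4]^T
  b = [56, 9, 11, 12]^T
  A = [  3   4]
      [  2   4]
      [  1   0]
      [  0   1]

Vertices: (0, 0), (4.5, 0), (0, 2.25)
Evaluating z = 9x_1 + 4x_2 at each vertex:
  (0, 0): z = 0
  (4.5, 0): z = 40.5
  (0, 2.25): z = 9

The largest value is z = 40.5, attained at (4.5, 0).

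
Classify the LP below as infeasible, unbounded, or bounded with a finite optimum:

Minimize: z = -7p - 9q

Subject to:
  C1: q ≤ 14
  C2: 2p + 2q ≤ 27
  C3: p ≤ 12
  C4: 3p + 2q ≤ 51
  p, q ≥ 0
The point (0, 13.5) satisfies every constraint, so the LP is feasible; the constraints give p ≤ 12 and q ≤ 14, which with p, q ≥ 0 keep the feasible region inside a bounded box. A feasible, bounded LP attains a finite optimum at a vertex.

The LP has an optimal solution: (0, 13.5) with z = -121.5.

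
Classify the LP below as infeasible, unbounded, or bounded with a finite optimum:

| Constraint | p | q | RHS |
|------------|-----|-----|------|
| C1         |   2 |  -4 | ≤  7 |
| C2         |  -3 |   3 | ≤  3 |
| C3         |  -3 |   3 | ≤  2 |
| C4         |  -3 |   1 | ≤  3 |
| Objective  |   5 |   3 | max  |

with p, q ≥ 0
Feasible point: (0, 0) satisfies every constraint, so the LP is feasible.
Direction d = (1, 1): for each constraint row a, a·d ≤ 0 —
  (2)(1) + (-4)(1) = -2 ≤ 0
  (-3)(1) + (3)(1) = 0 ≤ 0
  (-3)(1) + (3)(1) = 0 ≤ 0
  (-3)(1) + (1)(1) = -2 ≤ 0
and d ≥ 0, so (0, 0) + t·d stays feasible for every t ≥ 0. Along this ray z = 5p + 3q changes by 8 per unit t, so z → +∞.

Unbounded — the objective can increase without bound over the feasible region.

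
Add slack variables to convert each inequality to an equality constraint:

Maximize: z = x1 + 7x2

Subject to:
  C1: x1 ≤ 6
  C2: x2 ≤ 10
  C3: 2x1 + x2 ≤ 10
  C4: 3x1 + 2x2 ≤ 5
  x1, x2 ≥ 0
max z = x1 + 7x2

s.t.
  x1 + s1 = 6
  x2 + s2 = 10
  2x1 + x2 + s3 = 10
  3x1 + 2x2 + s4 = 5
  x1, x2, s1, s2, s3, s4 ≥ 0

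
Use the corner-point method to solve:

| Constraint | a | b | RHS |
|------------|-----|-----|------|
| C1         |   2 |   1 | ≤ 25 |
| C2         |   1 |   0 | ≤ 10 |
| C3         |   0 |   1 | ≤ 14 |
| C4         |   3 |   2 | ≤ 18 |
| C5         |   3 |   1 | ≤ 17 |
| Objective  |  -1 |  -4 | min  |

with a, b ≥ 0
Each vertex is the intersection of two constraint boundaries that also satisfies all remaining constraints:
  a = 0 and b = 0 → (0, 0)
  3a + b = 17 and b = 0 → (5.667, 0)
  3a + 2b = 18 and 3a + b = 17 → (5.333, 1)
  3a + 2b = 18 and a = 0 → (0, 9)

Evaluating z = -a - 4b at each vertex:
  (0, 0): z = 0
  (5.667, 0): z = -5.667
  (5.333, 1): z = -9.333
  (0, 9): z = -36

The minimum is at (0, 9) with z = -36.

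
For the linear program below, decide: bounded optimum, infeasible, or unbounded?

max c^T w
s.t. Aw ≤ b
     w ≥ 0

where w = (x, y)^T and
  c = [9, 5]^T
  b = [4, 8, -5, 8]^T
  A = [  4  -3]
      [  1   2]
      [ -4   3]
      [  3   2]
One constraint requires 4x - 3y ≤ 4, while the constraint -4x + 3y ≤ -5 is equivalent to 4x - 3y ≥ 5. Together they would need 5 ≤ 4x - 3y ≤ 4, which is impossible since 5 > 4. No point satisfies all constraints.

Infeasible: no point satisfies all constraints simultaneously.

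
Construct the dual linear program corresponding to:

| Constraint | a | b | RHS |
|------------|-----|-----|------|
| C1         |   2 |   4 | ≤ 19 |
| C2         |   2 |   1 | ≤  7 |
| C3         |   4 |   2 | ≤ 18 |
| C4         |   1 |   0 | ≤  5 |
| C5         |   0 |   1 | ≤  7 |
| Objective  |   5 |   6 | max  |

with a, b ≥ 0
Minimize: z = 19y1 + 7y2 + 18y3 + 5y4 + 7y5

Subject to:
  C1: -2y1 - 2y2 - 4y3 - y4 ≤ -5
  C2: -4y1 - y2 - 2y3 - y5 ≤ -6
  y1, y2, y3, y4, y5 ≥ 0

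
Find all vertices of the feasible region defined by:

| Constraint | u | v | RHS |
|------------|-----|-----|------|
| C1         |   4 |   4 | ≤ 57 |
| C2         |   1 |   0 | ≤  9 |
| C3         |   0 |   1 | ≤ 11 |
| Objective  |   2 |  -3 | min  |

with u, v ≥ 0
Each vertex is the intersection of two constraint boundaries that also satisfies all remaining constraints:
  u = 0 and v = 0 → (0, 0)
  u = 9 and v = 0 → (9, 0)
  4u + 4v = 57 and u = 9 → (9, 5.25)
  4u + 4v = 57 and v = 11 → (3.25, 11)
  v = 11 and u = 0 → (0, 11)

Vertices: (0, 0), (9, 0), (9, 5.25), (3.25, 11), (0, 11)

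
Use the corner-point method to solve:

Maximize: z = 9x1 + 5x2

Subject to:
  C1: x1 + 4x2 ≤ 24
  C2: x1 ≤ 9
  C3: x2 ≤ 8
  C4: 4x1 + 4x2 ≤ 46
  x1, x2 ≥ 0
Each vertex is the intersection of two constraint boundaries that also satisfies all remaining constraints:
  x1 = 0 and x2 = 0 → (0, 0)
  x1 = 9 and x2 = 0 → (9, 0)
  x1 = 9 and 4x1 + 4x2 = 46 → (9, 2.5)
  x1 + 4x2 = 24 and 4x1 + 4x2 = 46 → (7.333, 4.167)
  x1 + 4x2 = 24 and x1 = 0 → (0, 6)

Evaluating z = 9x1 + 5x2 at each vertex:
  (0, 0): z = 0
  (9, 0): z = 81
  (9, 2.5): z = 93.5
  (7.333, 4.167): z = 86.83
  (0, 6): z = 30

The maximum is at (9, 2.5) with z = 93.5.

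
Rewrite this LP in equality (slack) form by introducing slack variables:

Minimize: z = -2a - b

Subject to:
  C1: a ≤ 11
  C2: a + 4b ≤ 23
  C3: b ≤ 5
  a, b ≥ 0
min z = -2a - b

s.t.
  a + s1 = 11
  a + 4b + s2 = 23
  b + s3 = 5
  a, b, s1, s2, s3 ≥ 0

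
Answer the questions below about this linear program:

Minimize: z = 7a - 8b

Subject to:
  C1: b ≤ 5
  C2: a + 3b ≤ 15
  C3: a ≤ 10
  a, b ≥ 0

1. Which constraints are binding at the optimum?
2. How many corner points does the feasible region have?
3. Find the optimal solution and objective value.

1. C1, C2, a ≥ 0
2. 4
3. a = 0, b = 5, z = -40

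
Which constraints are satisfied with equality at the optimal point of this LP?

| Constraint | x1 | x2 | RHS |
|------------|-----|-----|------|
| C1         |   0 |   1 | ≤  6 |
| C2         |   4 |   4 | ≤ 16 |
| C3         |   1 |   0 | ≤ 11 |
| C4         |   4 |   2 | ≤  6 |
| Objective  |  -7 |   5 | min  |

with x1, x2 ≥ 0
Optimal: x1 = 1.5, x2 = 0
Slack at optimum:
  C1: slack = 6
  C2: slack = 10
  C3: slack = 9.5
  C4: slack = 0 (binding)
  x1 ≥ 0: x1 = 1.5
  x2 ≥ 0: x2 = 0 (binding)
Binding constraints: C4, x2 ≥ 0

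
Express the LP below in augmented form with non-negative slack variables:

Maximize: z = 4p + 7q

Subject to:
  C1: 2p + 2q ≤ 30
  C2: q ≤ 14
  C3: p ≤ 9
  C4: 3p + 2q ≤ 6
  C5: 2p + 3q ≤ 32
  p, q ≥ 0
max z = 4p + 7q

s.t.
  2p + 2q + s1 = 30
  q + s2 = 14
  p + s3 = 9
  3p + 2q + s4 = 6
  2p + 3q + s5 = 32
  p, q, s1, s2, s3, s4, s5 ≥ 0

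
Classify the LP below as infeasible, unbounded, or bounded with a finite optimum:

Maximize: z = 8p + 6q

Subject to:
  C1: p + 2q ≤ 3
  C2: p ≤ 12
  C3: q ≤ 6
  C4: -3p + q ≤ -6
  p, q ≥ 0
The point (3, 0) satisfies every constraint, so the LP is feasible; the constraints give p ≤ 12 and q ≤ 6, which with p, q ≥ 0 keep the feasible region inside a bounded box. A feasible, bounded LP attains a finite optimum at a vertex.

The LP has an optimal solution: (3, 0) with z = 24.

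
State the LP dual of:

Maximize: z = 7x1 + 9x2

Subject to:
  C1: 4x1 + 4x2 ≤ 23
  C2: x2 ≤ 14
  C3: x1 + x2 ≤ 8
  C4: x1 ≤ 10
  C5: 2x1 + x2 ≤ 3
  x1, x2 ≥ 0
Minimize: z = 23y1 + 14y2 + 8y3 + 10y4 + 3y5

Subject to:
  C1: -4y1 - y3 - y4 - 2y5 ≤ -7
  C2: -4y1 - y2 - y3 - y5 ≤ -9
  y1, y2, y3, y4, y5 ≥ 0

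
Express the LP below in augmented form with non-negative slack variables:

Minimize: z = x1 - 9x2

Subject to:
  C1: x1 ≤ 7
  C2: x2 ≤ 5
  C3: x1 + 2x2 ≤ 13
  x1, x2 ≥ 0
min z = x1 - 9x2

s.t.
  x1 + s1 = 7
  x2 + s2 = 5
  x1 + 2x2 + s3 = 13
  x1, x2, s1, s2, s3 ≥ 0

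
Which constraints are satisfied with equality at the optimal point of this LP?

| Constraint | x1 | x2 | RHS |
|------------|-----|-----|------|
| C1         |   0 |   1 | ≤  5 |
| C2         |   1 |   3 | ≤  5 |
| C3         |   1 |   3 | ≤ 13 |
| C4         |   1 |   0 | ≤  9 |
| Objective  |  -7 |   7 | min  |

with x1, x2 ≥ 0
Optimal: x1 = 5, x2 = 0
Slack at optimum:
  C1: slack = 5
  C2: slack = 0 (binding)
  C3: slack = 8
  C4: slack = 4
  x1 ≥ 0: x1 = 5
  x2 ≥ 0: x2 = 0 (binding)
Binding constraints: C2, x2 ≥ 0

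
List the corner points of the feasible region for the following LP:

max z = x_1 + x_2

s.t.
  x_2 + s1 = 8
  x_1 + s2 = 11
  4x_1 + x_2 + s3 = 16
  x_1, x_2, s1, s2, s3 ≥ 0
Each vertex is the intersection of two constraint boundaries that also satisfies all remaining constraints:
  x_1 = 0 and x_2 = 0 → (0, 0)
  4x_1 + x_2 = 16 and x_2 = 0 → (4, 0)
  x_2 = 8 and 4x_1 + x_2 = 16 → (2, 8)
  x_2 = 8 and x_1 = 0 → (0, 8)

Vertices: (0, 0), (4, 0), (2, 8), (0, 8)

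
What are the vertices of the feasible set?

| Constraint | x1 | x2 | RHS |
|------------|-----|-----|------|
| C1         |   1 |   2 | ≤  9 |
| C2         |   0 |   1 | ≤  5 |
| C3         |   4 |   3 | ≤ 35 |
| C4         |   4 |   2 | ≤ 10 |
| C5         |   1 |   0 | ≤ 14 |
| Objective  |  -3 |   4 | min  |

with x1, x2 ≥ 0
Each vertex is the intersection of two constraint boundaries that also satisfies all remaining constraints:
  x1 = 0 and x2 = 0 → (0, 0)
  4x1 + 2x2 = 10 and x2 = 0 → (2.5, 0)
  x1 + 2x2 = 9 and 4x1 + 2x2 = 10 → (0.3333, 4.333)
  x1 + 2x2 = 9 and x1 = 0 → (0, 4.5)

Vertices: (0, 0), (2.5, 0), (0.3333, 4.333), (0, 4.5)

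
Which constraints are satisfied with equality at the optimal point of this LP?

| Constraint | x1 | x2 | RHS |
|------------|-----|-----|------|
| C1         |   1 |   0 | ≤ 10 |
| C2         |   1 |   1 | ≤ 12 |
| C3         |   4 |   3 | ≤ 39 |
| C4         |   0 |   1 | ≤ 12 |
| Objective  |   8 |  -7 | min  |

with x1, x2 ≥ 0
Optimal: x1 = 0, x2 = 12
Binding: C2, C4, x1 ≥ 0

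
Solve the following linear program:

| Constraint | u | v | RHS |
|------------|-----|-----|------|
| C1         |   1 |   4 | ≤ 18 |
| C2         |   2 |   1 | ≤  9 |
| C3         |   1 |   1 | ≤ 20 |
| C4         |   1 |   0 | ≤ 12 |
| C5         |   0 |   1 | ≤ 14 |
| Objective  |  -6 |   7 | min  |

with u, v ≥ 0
u = 4.5, v = 0, z = -27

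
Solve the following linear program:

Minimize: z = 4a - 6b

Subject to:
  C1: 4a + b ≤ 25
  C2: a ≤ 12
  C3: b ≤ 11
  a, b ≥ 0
Each vertex is the intersection of two constraint boundaries that also satisfies all remaining constraints:
  a = 0 and b = 0 → (0, 0)
  4a + b = 25 and b = 0 → (6.25, 0)
  4a + b = 25 and b = 11 → (3.5, 11)
  b = 11 and a = 0 → (0, 11)

Evaluating z = 4a - 6b at each vertex:
  (0, 0): z = 0
  (6.25, 0): z = 25
  (3.5, 11): z = -52
  (0, 11): z = -66

The minimum is at (0, 11) with z = -66.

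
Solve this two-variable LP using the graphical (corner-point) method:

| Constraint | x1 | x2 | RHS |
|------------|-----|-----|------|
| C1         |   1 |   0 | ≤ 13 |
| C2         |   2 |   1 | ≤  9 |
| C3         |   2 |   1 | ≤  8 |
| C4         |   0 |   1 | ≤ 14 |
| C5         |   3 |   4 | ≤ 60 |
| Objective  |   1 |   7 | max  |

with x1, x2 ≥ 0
Each vertex is the intersection of two constraint boundaries that also satisfies all remaining constraints:
  x1 = 0 and x2 = 0 → (0, 0)
  2x1 + x2 = 8 and x2 = 0 → (4, 0)
  2x1 + x2 = 8 and x1 = 0 → (0, 8)

Evaluating z = x1 + 7x2 at each vertex:
  (0, 0): z = 0
  (4, 0): z = 4
  (0, 8): z = 56

The maximum is at (0, 8) with z = 56.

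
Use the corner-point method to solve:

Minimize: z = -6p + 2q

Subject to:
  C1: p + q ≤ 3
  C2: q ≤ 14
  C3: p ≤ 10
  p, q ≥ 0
p = 3, q = 0, z = -18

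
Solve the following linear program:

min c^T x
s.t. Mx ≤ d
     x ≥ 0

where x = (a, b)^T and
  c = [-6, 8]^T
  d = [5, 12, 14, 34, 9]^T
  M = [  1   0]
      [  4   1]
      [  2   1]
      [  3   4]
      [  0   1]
Each vertex is the intersection of two constraint boundaries that also satisfies all remaining constraints:
  a = 0 and b = 0 → (0, 0)
  4a + b = 12 and b = 0 → (3, 0)
  4a + b = 12 and 3a + 4b = 34 → (1.077, 7.692)
  3a + 4b = 34 and a = 0 → (0, 8.5)

Evaluating z = -6a + 8b at each vertex:
  (0, 0): z = 0
  (3, 0): z = -18
  (1.077, 7.692): z = 55.08
  (0, 8.5): z = 68

The minimum is at (3, 0) with z = -18.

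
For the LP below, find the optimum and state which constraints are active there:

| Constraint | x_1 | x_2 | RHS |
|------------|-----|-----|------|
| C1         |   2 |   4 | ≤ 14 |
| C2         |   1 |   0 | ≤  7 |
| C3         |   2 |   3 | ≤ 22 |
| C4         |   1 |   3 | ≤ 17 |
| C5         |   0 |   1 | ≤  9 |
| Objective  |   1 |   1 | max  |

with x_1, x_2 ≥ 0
Optimal: x_1 = 7, x_2 = 0
Binding: C1, C2, x_2 ≥ 0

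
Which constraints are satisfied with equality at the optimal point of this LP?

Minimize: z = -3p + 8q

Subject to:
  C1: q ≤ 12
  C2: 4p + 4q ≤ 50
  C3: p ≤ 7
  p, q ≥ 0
Optimal: p = 7, q = 0
Slack at optimum:
  C1: slack = 12
  C2: slack = 22
  C3: slack = 0 (binding)
  p ≥ 0: p = 7
  q ≥ 0: q = 0 (binding)
Binding constraints: C3, q ≥ 0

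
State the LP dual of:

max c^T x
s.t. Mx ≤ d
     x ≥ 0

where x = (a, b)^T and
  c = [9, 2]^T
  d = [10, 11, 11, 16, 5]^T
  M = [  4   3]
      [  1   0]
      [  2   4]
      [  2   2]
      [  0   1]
Minimize: z = 10y1 + 11y2 + 11y3 + 16y4 + 5y5

Subject to:
  C1: -4y1 - y2 - 2y3 - 2y4 ≤ -9
  C2: -3y1 - 4y3 - 2y4 - y5 ≤ -2
  y1, y2, y3, y4, y5 ≥ 0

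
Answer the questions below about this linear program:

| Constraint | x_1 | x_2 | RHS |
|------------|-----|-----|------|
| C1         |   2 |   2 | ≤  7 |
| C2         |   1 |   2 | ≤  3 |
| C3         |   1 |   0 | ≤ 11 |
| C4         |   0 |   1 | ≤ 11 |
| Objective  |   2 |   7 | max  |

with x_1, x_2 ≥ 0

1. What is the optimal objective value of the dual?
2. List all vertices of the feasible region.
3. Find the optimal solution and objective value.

1. 10.5 (by strong duality, equal to the primal optimum)
2. (0, 0), (3, 0), (0, 1.5)
3. x_1 = 0, x_2 = 1.5, z = 10.5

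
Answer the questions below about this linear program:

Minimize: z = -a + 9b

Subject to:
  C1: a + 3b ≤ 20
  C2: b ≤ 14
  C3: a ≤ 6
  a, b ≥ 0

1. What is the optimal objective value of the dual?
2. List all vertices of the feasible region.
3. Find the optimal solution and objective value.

1. -6 (by strong duality, equal to the primal optimum)
2. (0, 0), (6, 0), (6, 4.667), (0, 6.667)
3. a = 6, b = 0, z = -6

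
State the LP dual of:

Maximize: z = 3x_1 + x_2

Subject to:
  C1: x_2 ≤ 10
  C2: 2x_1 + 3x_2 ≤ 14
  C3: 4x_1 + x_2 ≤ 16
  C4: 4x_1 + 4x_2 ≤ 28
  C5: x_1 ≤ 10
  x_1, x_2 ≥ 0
Minimize: z = 10y1 + 14y2 + 16y3 + 28y4 + 10y5

Subject to:
  C1: -2y2 - 4y3 - 4y4 - y5 ≤ -3
  C2: -y1 - 3y2 - y3 - 4y4 ≤ -1
  y1, y2, y3, y4, y5 ≥ 0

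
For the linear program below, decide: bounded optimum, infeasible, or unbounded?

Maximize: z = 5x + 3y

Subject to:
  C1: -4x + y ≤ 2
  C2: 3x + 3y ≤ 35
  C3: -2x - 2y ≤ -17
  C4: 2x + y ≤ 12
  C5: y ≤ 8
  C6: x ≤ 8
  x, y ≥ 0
The point (2, 8) satisfies every constraint, so the LP is feasible; the constraints give x ≤ 8 and y ≤ 8, which with x, y ≥ 0 keep the feasible region inside a bounded box. A feasible, bounded LP attains a finite optimum at a vertex.

Feasible with finite optimum z* = 34 at (2, 8).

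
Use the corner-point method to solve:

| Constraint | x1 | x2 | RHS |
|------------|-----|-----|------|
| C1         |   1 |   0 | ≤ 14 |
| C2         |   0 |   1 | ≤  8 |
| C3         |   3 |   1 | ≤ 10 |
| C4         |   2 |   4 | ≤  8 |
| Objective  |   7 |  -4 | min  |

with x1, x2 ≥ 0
Each vertex is the intersection of two constraint boundaries that also satisfies all remaining constraints:
  x1 = 0 and x2 = 0 → (0, 0)
  3x1 + x2 = 10 and x2 = 0 → (3.333, 0)
  3x1 + x2 = 10 and 2x1 + 4x2 = 8 → (3.2, 0.4)
  2x1 + 4x2 = 8 and x1 = 0 → (0, 2)

Evaluating z = 7x1 - 4x2 at each vertex:
  (0, 0): z = 0
  (3.333, 0): z = 23.33
  (3.2, 0.4): z = 20.8
  (0, 2): z = -8

The minimum is at (0, 2) with z = -8.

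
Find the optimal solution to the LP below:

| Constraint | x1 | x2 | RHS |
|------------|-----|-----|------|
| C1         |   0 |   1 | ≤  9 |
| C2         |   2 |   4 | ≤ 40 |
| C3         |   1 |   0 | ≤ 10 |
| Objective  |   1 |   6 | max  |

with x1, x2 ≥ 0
x1 = 2, x2 = 9, z = 56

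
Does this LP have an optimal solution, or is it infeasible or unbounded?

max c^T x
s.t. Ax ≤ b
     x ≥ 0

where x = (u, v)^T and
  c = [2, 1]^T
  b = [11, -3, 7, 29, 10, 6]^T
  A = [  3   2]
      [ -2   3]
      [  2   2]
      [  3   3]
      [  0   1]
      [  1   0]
The point (3.5, 0) satisfies every constraint, so the LP is feasible; the constraints give u ≤ 6 and v ≤ 10, which with u, v ≥ 0 keep the feasible region inside a bounded box. A feasible, bounded LP attains a finite optimum at a vertex.

The LP has an optimal solution: (3.5, 0) with z = 7.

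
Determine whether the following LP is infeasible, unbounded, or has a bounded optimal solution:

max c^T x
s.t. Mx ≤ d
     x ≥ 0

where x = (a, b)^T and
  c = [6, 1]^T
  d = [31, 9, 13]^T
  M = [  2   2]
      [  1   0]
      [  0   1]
The point (9, 6.5) satisfies every constraint, so the LP is feasible; the constraints give a ≤ 9 and b ≤ 13, which with a, b ≥ 0 keep the feasible region inside a bounded box. A feasible, bounded LP attains a finite optimum at a vertex.

Evaluating z = 6a + b at each vertex:
  (0, 0): z = 0
  (9, 0): z = 54
  (9, 6.5): z = 60.5
  (2.5, 13): z = 28
  (0, 13): z = 13

Feasible with finite optimum z* = 60.5 at (9, 6.5).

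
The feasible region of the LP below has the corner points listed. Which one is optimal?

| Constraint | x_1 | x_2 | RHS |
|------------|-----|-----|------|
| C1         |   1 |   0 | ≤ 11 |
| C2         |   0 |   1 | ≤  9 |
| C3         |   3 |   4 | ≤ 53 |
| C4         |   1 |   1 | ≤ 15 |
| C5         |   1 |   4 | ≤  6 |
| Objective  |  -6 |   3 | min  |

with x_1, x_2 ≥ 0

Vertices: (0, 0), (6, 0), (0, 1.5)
Evaluating z = -6x_1 + 3x_2 at each vertex:
  (0, 0): z = 0
  (6, 0): z = -36
  (0, 1.5): z = 4.5

The smallest value is z = -36, attained at (6, 0).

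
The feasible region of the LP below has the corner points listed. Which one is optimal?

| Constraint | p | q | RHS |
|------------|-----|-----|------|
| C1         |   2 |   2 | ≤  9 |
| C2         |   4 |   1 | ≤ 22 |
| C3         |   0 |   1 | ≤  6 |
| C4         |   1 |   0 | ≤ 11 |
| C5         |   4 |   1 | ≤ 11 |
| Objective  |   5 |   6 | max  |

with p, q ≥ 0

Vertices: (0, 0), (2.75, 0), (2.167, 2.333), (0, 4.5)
(0, 4.5) with z = 27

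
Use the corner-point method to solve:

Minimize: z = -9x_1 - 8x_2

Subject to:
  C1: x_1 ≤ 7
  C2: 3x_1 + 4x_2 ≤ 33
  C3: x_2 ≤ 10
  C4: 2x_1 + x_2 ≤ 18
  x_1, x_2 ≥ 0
Each vertex is the intersection of two constraint boundaries that also satisfies all remaining constraints:
  x_1 = 0 and x_2 = 0 → (0, 0)
  x_1 = 7 and x_2 = 0 → (7, 0)
  x_1 = 7 and 3x_1 + 4x_2 = 33 → (7, 3)
  3x_1 + 4x_2 = 33 and x_1 = 0 → (0, 8.25)

Evaluating z = -9x_1 - 8x_2 at each vertex:
  (0, 0): z = 0
  (7, 0): z = -63
  (7, 3): z = -87
  (0, 8.25): z = -66

The minimum is at (7, 3) with z = -87.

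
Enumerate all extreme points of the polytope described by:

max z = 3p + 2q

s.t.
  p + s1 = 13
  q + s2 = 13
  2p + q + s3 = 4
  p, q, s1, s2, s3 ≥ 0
Each vertex is the intersection of two constraint boundaries that also satisfies all remaining constraints:
  p = 0 and q = 0 → (0, 0)
  2p + q = 4 and q = 0 → (2, 0)
  2p + q = 4 and p = 0 → (0, 4)

Vertices: (0, 0), (2, 0), (0, 4)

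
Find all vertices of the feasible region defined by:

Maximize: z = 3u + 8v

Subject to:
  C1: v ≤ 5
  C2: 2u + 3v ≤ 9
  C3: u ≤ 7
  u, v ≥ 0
Each vertex is the intersection of two constraint boundaries that also satisfies all remaining constraints:
  u = 0 and v = 0 → (0, 0)
  2u + 3v = 9 and v = 0 → (4.5, 0)
  2u + 3v = 9 and u = 0 → (0, 3)

Vertices: (0, 0), (4.5, 0), (0, 3)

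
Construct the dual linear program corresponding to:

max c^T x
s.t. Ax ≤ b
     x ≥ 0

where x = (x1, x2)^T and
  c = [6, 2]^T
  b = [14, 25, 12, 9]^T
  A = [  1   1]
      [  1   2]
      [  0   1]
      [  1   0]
Minimize: z = 14y1 + 25y2 + 12y3 + 9y4

Subject to:
  C1: -y1 - y2 - y4 ≤ -6
  C2: -y1 - 2y2 - y3 ≤ -2
  y1, y2, y3, y4 ≥ 0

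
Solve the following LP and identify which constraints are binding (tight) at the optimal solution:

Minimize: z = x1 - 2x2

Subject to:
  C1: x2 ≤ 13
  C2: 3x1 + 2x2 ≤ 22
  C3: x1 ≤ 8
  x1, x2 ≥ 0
Optimal: x1 = 0, x2 = 11
Binding: C2, x1 ≥ 0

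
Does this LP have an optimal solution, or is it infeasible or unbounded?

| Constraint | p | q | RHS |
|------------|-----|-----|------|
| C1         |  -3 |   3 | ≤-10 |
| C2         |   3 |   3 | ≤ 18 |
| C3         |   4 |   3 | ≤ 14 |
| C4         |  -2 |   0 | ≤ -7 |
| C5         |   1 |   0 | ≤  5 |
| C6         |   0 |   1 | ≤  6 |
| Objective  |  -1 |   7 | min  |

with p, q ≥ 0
The point (3.5, 0) satisfies every constraint, so the LP is feasible; the constraints give p ≤ 5 and q ≤ 6, which with p, q ≥ 0 keep the feasible region inside a bounded box. A feasible, bounded LP attains a finite optimum at a vertex.

Evaluating z = -p + 7q at each vertex:
  (3.5, 0): z = -3.5

Bounded optimum: z* = -3.5 at (3.5, 0).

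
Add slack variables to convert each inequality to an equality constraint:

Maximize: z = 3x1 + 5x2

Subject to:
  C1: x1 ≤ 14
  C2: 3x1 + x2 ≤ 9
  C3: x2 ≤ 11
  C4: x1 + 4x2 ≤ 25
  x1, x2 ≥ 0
max z = 3x1 + 5x2

s.t.
  x1 + s1 = 14
  3x1 + x2 + s2 = 9
  x2 + s3 = 11
  x1 + 4x2 + s4 = 25
  x1, x2, s1, s2, s3, s4 ≥ 0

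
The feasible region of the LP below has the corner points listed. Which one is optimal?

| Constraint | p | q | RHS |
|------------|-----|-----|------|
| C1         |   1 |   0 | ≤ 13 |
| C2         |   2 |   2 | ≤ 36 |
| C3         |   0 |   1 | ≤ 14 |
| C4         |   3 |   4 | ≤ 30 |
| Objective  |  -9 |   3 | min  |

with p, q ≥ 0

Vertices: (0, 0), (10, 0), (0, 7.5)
(10, 0) with z = -90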